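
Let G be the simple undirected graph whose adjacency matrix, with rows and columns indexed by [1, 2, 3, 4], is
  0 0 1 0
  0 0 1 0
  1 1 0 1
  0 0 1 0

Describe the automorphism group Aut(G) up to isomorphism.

the symmetric group on 3 letters

Vertex 3 has degree 3 and every other vertex has degree 1, so G is the star K_{1,3} with centre 3. The 3 leaves are pairwise interchangeable while the centre is fixed, giving Aut(G) = S_3.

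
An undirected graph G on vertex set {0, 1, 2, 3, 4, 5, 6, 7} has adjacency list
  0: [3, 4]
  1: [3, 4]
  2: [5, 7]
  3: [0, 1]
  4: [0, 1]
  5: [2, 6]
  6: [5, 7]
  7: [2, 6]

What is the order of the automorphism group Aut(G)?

128

G has two connected components, {2, 5, 6, 7} and {0, 1, 3, 4}; each is 2-regular, so G = C_4 ⊔ C_4. Aut of a disjoint union of two copies of C_4 is the wreath product D_4 ≀ Z_2, of order 2·8² = 128.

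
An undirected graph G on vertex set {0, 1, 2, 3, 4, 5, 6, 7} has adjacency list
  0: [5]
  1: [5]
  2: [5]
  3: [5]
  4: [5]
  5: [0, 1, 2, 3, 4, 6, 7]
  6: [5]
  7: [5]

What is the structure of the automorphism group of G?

the symmetric group on 7 letters

Vertex 5 has degree 7 and every other vertex has degree 1, so G is the star K_{1,7} with centre 5. Any automorphism fixes the centre and permutes the 7 leaves freely, so Aut(G) ≅ S_7 of order 7! = 5040.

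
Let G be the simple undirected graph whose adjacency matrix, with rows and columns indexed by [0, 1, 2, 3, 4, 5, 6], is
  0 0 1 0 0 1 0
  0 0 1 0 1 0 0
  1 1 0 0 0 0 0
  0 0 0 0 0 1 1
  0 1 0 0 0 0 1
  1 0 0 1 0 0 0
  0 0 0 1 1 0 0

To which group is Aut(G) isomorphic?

D_7

G is 2-regular and connected on 7 vertices, i.e. the cycle C_7. The automorphisms of the 7-cycle are exactly the symmetries of a regular 7-gon: the dihedral group D_7, |D_7| = 14.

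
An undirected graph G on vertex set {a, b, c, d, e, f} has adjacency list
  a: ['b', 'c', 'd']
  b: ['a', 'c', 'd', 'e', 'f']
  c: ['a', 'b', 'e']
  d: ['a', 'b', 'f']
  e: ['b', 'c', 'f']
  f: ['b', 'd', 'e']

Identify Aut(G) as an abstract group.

D_5

Vertex b is the unique vertex of degree 5; the remaining 5 vertices each have degree 3 and induce a cycle, so G is the wheel on 6 vertices with hub b. Every automorphism fixes the hub and acts on the rim 5-cycle, so Aut(G) ≅ Aut(C_5) = D_5 of order 10.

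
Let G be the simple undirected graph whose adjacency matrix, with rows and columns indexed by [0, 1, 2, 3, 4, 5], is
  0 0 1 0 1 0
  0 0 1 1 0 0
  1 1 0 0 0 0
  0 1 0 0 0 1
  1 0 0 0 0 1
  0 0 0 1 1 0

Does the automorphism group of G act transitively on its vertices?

G is 2-regular and connected on 6 vertices, i.e. the cycle C_6. C_6 has 6 rotations and 6 reflections, so Aut(C_6) ≅ D_6 of order 12. Under this action every vertex can be carried to every other, so G is vertex-transitive.

Yes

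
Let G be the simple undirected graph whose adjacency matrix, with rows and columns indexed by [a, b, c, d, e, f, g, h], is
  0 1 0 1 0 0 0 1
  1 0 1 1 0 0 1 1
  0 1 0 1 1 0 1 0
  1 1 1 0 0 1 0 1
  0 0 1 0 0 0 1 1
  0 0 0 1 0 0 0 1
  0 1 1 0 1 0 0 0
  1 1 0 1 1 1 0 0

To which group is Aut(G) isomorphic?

1

The degree sequence is [3, 5, 4, 5, 3, 2, 3, 5]. Checking the degree-preserving permutations of the vertex set shows that none except the identity preserves every edge, so Aut(G) is trivial.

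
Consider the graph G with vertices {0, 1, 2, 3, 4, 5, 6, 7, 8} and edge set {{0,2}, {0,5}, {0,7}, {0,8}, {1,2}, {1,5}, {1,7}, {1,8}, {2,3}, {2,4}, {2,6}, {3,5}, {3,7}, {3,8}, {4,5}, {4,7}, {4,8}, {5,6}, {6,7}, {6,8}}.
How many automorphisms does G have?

2880

The vertices split by degree into {2, 5, 7, 8} (degree 5) and {0, 1, 3, 4, 6} (degree 4); every edge runs between the two parts, so G is the complete bipartite graph K_{4,5}. Automorphisms preserve the bipartition setwise (since the parts differ in size) and act as S_4 × S_5 within it; |Aut| = 2880.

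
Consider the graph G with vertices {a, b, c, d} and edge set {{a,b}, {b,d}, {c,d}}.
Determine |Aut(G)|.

The degree sequence is [1, 2, 1, 2]; the two degree-1 vertices a and c are the ends of a path, so G = P_4. The only nontrivial automorphism of a path is the end-to-end reflection, so Aut(G) ≅ Z_2.

2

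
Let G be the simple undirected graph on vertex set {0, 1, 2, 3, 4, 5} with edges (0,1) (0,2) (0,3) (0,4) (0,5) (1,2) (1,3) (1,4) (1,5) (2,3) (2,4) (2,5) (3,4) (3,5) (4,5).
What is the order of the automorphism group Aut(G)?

All 6 vertices are pairwise adjacent: G = K_6. Every bijection on the vertex set is an automorphism of K_6; hence Aut(K_6) ≅ S_6, order 720.

720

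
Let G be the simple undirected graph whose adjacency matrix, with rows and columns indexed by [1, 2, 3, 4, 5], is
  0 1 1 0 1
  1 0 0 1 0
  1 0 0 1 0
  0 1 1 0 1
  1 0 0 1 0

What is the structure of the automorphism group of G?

The vertices split by degree into {1, 4} (degree 3) and {2, 3, 5} (degree 2); every edge runs between the two parts, so G is the complete bipartite graph K_{2,3}. The parts have unequal sizes, so no automorphism swaps them; each part is permuted independently, giving S_3 × S_2 of order 3!·2! = 12.

S_3 × S_2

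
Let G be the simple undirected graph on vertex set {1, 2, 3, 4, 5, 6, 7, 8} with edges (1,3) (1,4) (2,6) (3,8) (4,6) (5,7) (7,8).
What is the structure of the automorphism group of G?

The degree sequence is [2, 1, 2, 2, 1, 2, 2, 2]; the two degree-1 vertices 2 and 5 are the ends of a path, so G = P_8. A path has exactly one nontrivial symmetry — reversal — giving Aut(G) of order 2.

Z_2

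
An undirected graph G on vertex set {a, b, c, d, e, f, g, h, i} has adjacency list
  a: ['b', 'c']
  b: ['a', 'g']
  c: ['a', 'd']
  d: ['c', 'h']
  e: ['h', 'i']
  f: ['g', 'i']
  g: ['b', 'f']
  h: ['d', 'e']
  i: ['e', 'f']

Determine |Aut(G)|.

18

G is 2-regular and connected on 9 vertices, i.e. the cycle C_9. C_9 has 9 rotations and 9 reflections, so Aut(C_9) ≅ D_9 of order 18.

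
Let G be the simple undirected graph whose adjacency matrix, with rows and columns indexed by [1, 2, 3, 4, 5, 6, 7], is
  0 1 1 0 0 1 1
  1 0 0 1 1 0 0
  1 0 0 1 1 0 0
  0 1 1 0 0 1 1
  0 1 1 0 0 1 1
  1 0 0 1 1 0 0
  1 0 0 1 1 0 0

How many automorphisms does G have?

144

The vertices split by degree into {1, 4, 5} (degree 4) and {2, 3, 6, 7} (degree 3); every edge runs between the two parts, so G is the complete bipartite graph K_{3,4}. Automorphisms preserve the bipartition setwise (since the parts differ in size) and act as S_4 × S_3 within it; |Aut| = 144.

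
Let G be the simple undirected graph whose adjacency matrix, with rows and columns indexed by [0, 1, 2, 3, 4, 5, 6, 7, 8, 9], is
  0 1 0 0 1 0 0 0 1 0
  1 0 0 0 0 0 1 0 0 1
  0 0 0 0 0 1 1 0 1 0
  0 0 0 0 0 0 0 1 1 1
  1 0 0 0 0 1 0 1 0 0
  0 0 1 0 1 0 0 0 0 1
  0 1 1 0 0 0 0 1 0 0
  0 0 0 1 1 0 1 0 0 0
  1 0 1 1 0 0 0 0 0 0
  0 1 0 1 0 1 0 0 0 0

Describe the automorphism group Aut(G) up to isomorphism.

the symmetric group S_5

G is 3-regular on 10 vertices with no triangles and no 4-cycles (girth 5): this is the Petersen graph. It is a classical fact that the Petersen graph has automorphism group S_5 (order 120), arising from its description as the Kneser graph K(5,2).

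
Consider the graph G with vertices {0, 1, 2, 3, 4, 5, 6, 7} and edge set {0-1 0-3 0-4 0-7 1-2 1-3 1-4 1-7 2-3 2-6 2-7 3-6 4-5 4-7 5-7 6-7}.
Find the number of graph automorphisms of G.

Degrees alone do not determine every vertex (e.g. 0 and 2 both have degree 4), but their neighbour-degree multisets differ: N(0) has degrees [4, 4, 5, 6] while N(2) has degrees [3, 4, 5, 6]. Repeating this refinement separates all vertices, so the only automorphism is the identity.

1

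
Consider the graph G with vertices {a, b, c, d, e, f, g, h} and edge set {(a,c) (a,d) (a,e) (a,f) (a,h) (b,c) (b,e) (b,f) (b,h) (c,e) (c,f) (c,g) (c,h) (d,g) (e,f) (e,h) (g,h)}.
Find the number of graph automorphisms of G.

1

The degree sequence is [5, 4, 6, 2, 5, 4, 3, 5]. Checking the degree-preserving permutations of the vertex set shows that none except the identity preserves every edge, so Aut(G) is trivial.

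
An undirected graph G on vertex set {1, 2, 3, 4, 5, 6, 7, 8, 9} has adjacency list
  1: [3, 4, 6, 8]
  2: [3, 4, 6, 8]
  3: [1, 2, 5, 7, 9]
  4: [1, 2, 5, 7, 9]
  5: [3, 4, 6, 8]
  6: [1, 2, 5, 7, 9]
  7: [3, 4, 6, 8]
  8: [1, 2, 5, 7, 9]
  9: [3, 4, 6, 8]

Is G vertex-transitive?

No

Automorphisms preserve degree, but G has vertices of degree 4 and vertices of degree 5; no automorphism maps one to the other, so G is not vertex-transitive.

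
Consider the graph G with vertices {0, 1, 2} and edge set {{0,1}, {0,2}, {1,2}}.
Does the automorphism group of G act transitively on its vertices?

All 3 vertices are pairwise adjacent: G = K_3. Every bijection on the vertex set is an automorphism of K_3; hence Aut(K_3) ≅ S_3, order 6. Under this action every vertex can be carried to every other, so G is vertex-transitive.

Yes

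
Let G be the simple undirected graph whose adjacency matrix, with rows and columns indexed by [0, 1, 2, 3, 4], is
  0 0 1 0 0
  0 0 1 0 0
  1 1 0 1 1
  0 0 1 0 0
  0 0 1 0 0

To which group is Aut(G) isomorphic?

S_4

Vertex 2 has degree 4 and every other vertex has degree 1, so G is the star K_{1,4} with centre 2. The 4 leaves are pairwise interchangeable while the centre is fixed, giving Aut(G) = S_4.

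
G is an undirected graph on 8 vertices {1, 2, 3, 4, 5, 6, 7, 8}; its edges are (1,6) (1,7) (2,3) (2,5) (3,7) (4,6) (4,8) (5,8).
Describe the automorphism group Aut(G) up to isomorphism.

G is 2-regular and connected on 8 vertices, i.e. the cycle C_8. The automorphisms of the 8-cycle are exactly the symmetries of a regular 8-gon: the dihedral group D_8, |D_8| = 16.

D_8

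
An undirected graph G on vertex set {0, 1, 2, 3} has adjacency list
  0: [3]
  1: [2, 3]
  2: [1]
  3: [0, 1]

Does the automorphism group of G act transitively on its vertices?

No

Automorphisms preserve degree, but G has vertices of degree 1 and vertices of degree 2; no automorphism maps one to the other, so G is not vertex-transitive.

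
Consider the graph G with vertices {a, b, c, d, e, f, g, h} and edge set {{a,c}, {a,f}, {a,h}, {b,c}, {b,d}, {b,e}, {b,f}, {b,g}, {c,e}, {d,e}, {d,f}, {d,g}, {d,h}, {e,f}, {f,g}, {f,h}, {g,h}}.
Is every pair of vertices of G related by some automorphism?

Vertex f is the only vertex of degree 6, so every automorphism fixes it; G is not vertex-transitive.

No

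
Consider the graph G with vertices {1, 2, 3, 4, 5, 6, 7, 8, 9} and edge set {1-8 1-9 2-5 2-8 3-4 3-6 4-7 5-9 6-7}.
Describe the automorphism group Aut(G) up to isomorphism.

G has two connected components, {1, 2, 5, 8, 9} and {3, 4, 6, 7}; each is 2-regular, so G = C_5 ⊔ C_4. The components are non-isomorphic (different sizes), so Aut(G) = Aut(C_5) × Aut(C_4) = D_5 × D_4 of order 10·8 = 80.

D_5 × D_4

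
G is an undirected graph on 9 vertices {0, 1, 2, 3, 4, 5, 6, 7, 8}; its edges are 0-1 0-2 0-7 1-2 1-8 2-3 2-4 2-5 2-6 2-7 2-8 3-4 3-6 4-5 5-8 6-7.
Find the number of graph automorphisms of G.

16

Vertex 2 is the unique vertex of degree 8; the remaining 8 vertices each have degree 3 and induce a cycle, so G is the wheel on 9 vertices with hub 2. Every automorphism fixes the hub and acts on the rim 8-cycle, so Aut(G) ≅ Aut(C_8) = D_8 of order 16.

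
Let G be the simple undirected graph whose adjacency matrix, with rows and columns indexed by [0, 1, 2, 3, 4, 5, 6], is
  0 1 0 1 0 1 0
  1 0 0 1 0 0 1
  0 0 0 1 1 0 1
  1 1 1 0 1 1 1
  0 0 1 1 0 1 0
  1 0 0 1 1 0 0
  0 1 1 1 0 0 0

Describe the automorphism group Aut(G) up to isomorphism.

Vertex 3 is the unique vertex of degree 6; the remaining 6 vertices each have degree 3 and induce a cycle, so G is the wheel on 7 vertices with hub 3. With the hub fixed, the remaining symmetry is that of the rim cycle C_6, giving the dihedral group D_6.

the dihedral group of order 12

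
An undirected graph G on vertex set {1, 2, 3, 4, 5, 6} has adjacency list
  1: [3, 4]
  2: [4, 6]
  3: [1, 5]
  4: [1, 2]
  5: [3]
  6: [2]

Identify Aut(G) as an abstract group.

the cyclic group of order 2

The degree sequence is [2, 2, 2, 2, 1, 1]; the two degree-1 vertices 5 and 6 are the ends of a path, so G = P_6. The only nontrivial automorphism of a path is the end-to-end reflection, so Aut(G) ≅ Z_2.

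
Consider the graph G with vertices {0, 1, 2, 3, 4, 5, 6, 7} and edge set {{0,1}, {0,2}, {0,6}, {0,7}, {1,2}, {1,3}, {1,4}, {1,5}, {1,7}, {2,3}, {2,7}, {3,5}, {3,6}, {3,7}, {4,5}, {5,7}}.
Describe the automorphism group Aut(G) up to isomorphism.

the trivial group

Degrees alone do not determine every vertex (e.g. 0 and 2 both have degree 4), but their neighbour-degree multisets differ: N(0) has degrees [2, 4, 5, 6] while N(2) has degrees [4, 5, 5, 6]. Repeating this refinement separates all vertices, so the only automorphism is the identity.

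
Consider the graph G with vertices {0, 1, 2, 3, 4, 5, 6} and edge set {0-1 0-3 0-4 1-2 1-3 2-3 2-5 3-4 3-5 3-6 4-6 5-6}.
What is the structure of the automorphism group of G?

D_6

Vertex 3 is the unique vertex of degree 6; the remaining 6 vertices each have degree 3 and induce a cycle, so G is the wheel on 7 vertices with hub 3. With the hub fixed, the remaining symmetry is that of the rim cycle C_6, giving the dihedral group D_6.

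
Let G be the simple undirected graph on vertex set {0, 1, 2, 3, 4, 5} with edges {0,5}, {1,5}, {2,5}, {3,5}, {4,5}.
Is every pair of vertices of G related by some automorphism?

No

Vertex 5 is the only vertex of degree 5, so every automorphism fixes it; G is not vertex-transitive.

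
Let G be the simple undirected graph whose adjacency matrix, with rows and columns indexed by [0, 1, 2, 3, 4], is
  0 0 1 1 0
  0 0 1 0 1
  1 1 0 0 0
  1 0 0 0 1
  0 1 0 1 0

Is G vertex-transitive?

Yes

Every vertex has degree 2 and the graph is connected, so G is the 5-cycle C_5. C_5 has 5 rotations and 5 reflections, so Aut(C_5) ≅ D_5 of order 10. This group acts transitively on the 5 vertices.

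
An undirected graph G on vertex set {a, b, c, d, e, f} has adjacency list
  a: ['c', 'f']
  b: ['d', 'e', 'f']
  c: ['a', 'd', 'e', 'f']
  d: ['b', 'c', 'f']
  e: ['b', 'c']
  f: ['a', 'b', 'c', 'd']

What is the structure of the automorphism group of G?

the trivial group

Degrees alone do not determine every vertex (e.g. a and e both have degree 2), but their neighbour-degree multisets differ: N(a) has degrees [4, 4] while N(e) has degrees [3, 4]. Repeating this refinement separates all vertices, so the only automorphism is the identity.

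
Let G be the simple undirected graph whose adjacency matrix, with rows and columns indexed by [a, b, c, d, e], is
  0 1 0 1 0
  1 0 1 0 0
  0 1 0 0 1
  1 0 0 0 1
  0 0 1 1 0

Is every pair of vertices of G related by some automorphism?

G is 2-regular and connected on 5 vertices, i.e. the cycle C_5. C_5 has 5 rotations and 5 reflections, so Aut(C_5) ≅ D_5 of order 10. This group acts transitively on the 5 vertices.

Yes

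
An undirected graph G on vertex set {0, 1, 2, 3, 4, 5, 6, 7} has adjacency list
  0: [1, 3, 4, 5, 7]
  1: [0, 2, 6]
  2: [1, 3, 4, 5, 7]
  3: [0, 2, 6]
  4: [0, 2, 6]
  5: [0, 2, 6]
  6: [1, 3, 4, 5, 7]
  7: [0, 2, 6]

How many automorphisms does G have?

The vertices split by degree into {0, 2, 6} (degree 5) and {1, 3, 4, 5, 7} (degree 3); every edge runs between the two parts, so G is the complete bipartite graph K_{3,5}. The parts have unequal sizes, so no automorphism swaps them; each part is permuted independently, giving S_3 × S_5 of order 3!·5! = 720.

720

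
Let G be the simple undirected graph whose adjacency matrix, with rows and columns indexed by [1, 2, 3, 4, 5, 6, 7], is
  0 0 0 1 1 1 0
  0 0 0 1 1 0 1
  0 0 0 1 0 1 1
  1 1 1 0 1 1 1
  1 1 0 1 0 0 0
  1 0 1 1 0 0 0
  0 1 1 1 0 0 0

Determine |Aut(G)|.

Vertex 4 is the unique vertex of degree 6; the remaining 6 vertices each have degree 3 and induce a cycle, so G is the wheel on 7 vertices with hub 4. Every automorphism fixes the hub and acts on the rim 6-cycle, so Aut(G) ≅ Aut(C_6) = D_6 of order 12.

12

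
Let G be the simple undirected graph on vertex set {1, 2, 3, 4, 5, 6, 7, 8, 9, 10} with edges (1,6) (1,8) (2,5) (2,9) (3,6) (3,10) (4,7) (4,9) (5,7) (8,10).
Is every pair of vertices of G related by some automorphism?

G has two connected components, {1, 3, 6, 8, 10} and {2, 4, 5, 7, 9}; each is 2-regular, so G = C_5 ⊔ C_5. Aut of a disjoint union of two copies of C_5 is the wreath product D_5 ≀ Z_2, of order 2·10² = 200. This group acts transitively on the 10 vertices.

Yes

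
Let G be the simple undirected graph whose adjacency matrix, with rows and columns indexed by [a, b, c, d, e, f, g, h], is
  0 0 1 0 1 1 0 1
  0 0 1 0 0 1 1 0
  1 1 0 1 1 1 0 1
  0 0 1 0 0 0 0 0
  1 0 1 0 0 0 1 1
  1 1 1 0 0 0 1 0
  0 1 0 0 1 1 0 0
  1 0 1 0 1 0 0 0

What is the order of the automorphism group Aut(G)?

1

The degree sequence is [4, 3, 6, 1, 4, 4, 3, 3]. Checking the degree-preserving permutations of the vertex set shows that none except the identity preserves every edge, so Aut(G) is trivial.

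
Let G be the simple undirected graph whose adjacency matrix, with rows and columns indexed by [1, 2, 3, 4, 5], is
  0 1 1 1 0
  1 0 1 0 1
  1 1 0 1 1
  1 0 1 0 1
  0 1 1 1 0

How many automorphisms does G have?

8

Vertex 3 is the unique vertex of degree 4; the remaining 4 vertices each have degree 3 and induce a cycle, so G is the wheel on 5 vertices with hub 3. Every automorphism fixes the hub and acts on the rim 4-cycle, so Aut(G) ≅ Aut(C_4) = D_4 of order 8.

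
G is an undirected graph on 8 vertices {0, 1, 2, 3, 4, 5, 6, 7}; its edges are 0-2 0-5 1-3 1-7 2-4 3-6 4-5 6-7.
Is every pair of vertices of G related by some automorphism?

Yes

G has two connected components, {1, 3, 6, 7} and {0, 2, 4, 5}; each is 2-regular, so G = C_4 ⊔ C_4. Aut of a disjoint union of two copies of C_4 is the wreath product D_4 ≀ Z_2, of order 2·8² = 128. Under this action every vertex can be carried to every other, so G is vertex-transitive.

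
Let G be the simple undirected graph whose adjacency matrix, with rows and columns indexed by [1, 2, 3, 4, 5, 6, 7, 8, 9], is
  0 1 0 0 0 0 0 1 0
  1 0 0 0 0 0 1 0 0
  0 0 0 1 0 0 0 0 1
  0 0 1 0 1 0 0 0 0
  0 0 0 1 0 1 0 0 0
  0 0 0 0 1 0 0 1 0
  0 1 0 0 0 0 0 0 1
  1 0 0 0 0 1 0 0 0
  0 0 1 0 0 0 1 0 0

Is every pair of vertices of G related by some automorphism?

Yes

Every vertex has degree 2 and the graph is connected, so G is the 9-cycle C_9. C_9 has 9 rotations and 9 reflections, so Aut(C_9) ≅ D_9 of order 18. This group acts transitively on the 9 vertices.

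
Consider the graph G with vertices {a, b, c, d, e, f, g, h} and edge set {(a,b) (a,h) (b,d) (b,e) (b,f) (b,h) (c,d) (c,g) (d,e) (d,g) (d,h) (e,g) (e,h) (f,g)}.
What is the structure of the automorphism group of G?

The degree sequence is [2, 5, 2, 5, 4, 2, 4, 4]. Checking the degree-preserving permutations of the vertex set shows that none except the identity preserves every edge, so Aut(G) is trivial.

the trivial group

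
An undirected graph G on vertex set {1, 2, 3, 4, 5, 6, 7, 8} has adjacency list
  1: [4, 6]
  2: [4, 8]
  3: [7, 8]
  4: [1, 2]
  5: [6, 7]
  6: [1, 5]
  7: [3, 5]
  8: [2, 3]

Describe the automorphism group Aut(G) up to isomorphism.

D_8

Every vertex has degree 2 and the graph is connected, so G is the 8-cycle C_8. C_8 has 8 rotations and 8 reflections, so Aut(C_8) ≅ D_8 of order 16.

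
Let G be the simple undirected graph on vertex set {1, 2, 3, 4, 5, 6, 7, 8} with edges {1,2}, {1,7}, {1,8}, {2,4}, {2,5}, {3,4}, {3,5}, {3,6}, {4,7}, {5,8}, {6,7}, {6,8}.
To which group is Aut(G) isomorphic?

G is 3-regular and bipartite on 2^3 = 8 vertices with girth 4; it is the hypercube graph Q_3. Aut(Q_3) consists of the signed permutations of the 3 coordinate axes: 3! permutations times 2^3 sign flips, so |Aut| = 2^3·3! = 48.

the hyperoctahedral group B_3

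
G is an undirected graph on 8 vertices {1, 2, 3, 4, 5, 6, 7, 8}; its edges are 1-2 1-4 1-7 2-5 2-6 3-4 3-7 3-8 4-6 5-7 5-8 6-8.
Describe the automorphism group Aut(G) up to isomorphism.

the hyperoctahedral group B_3

G is 3-regular and bipartite on 2^3 = 8 vertices with girth 4; it is the hypercube graph Q_3. The symmetry group of the 3-cube is the hyperoctahedral group B_3 = Z_2 ≀ S_3, of order 2^3·3! = 48.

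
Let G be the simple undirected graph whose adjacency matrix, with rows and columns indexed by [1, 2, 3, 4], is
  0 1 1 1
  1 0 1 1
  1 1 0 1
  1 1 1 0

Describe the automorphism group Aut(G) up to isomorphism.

All 4 vertices are pairwise adjacent: G = K_4. Any permutation of the 4 vertices preserves K_4, so Aut(K_4) = S_4 of order 4! = 24.

S_4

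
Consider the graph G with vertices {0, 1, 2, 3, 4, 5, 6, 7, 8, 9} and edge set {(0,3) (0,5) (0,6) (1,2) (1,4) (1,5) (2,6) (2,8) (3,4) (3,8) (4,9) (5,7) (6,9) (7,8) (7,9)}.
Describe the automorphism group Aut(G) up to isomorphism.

S_5

G is 3-regular on 10 vertices with no triangles and no 4-cycles (girth 5): this is the Petersen graph. It is a classical fact that the Petersen graph has automorphism group S_5 (order 120), arising from its description as the Kneser graph K(5,2).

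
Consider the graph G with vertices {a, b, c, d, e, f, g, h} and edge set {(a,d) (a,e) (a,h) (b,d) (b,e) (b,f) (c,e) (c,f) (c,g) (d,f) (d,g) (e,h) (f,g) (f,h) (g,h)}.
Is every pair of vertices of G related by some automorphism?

Vertex f is the only vertex of degree 5, so every automorphism fixes it; G is not vertex-transitive.

No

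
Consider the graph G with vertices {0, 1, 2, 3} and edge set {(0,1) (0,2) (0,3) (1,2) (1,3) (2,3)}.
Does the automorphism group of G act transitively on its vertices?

Every vertex has degree 3, so G is the complete graph K_4. Every bijection on the vertex set is an automorphism of K_4; hence Aut(K_4) ≅ S_4, order 24. This group acts transitively on the 4 vertices.

Yes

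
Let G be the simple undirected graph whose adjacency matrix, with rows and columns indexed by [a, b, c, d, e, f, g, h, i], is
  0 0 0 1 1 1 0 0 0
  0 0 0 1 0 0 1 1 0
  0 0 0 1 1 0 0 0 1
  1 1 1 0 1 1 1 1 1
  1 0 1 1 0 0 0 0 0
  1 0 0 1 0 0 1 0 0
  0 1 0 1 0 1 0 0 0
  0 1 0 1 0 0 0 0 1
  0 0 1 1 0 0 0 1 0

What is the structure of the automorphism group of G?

D_8

Vertex d is the unique vertex of degree 8; the remaining 8 vertices each have degree 3 and induce a cycle, so G is the wheel on 9 vertices with hub d. Every automorphism fixes the hub and acts on the rim 8-cycle, so Aut(G) ≅ Aut(C_8) = D_8 of order 16.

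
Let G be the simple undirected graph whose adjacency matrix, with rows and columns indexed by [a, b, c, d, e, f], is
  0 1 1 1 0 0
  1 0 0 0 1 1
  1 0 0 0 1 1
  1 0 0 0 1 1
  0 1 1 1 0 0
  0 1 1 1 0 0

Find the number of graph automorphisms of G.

72

G is 3-regular and bipartite with parts {b, c, d} and {a, e, f} (each part is independent and every cross-pair is an edge), so G = K_{3,3}. Each part can be permuted independently (S_3 × S_3) and the two equal-size parts can also be swapped, giving (S_3 × S_3) ⋊ Z_2 of order 2·(3!)² = 72.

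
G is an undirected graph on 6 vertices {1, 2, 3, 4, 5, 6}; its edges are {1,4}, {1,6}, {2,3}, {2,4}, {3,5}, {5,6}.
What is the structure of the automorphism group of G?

G is 2-regular and connected on 6 vertices, i.e. the cycle C_6. The automorphisms of the 6-cycle are exactly the symmetries of a regular 6-gon: the dihedral group D_6, |D_6| = 12.

D_6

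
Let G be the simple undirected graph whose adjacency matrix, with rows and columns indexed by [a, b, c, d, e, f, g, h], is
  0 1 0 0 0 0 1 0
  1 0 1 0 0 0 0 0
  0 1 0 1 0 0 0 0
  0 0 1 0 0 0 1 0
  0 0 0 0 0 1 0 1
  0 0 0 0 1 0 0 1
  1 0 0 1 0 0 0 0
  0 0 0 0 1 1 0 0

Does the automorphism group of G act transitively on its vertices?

G has two connected components, {a, b, c, d, g} and {e, f, h}; each is 2-regular, so G = C_5 ⊔ C_3. The orbit of a under Aut(G) is {a, b, c, d, g}, which does not contain e, so G is not vertex-transitive.

No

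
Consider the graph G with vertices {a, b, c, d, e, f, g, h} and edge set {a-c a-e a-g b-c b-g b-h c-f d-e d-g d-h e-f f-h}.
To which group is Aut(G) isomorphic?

Z_2^3 ⋊ S_3

G is 3-regular and bipartite on 2^3 = 8 vertices with girth 4; it is the hypercube graph Q_3. Aut(Q_3) consists of the signed permutations of the 3 coordinate axes: 3! permutations times 2^3 sign flips, so |Aut| = 2^3·3! = 48.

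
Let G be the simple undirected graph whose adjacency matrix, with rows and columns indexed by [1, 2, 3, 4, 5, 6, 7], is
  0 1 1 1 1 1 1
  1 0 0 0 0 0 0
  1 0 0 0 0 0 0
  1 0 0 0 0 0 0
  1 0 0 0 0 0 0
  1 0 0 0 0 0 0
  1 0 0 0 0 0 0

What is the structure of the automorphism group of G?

S_6

Vertex 1 has degree 6 and every other vertex has degree 1, so G is the star K_{1,6} with centre 1. The 6 leaves are pairwise interchangeable while the centre is fixed, giving Aut(G) = S_6.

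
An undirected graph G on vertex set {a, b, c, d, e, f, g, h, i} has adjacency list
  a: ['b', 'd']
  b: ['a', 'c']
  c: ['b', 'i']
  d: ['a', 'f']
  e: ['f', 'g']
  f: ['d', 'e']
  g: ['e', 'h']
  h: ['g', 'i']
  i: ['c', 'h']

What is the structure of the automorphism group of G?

the dihedral group of order 18

G is 2-regular and connected on 9 vertices, i.e. the cycle C_9. The automorphisms of the 9-cycle are exactly the symmetries of a regular 9-gon: the dihedral group D_9, |D_9| = 18.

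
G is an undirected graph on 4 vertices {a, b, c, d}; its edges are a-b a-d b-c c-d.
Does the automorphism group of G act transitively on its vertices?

G is 2-regular and connected on 4 vertices, i.e. the cycle C_4. C_4 has 4 rotations and 4 reflections, so Aut(C_4) ≅ D_4 of order 8. Under this action every vertex can be carried to every other, so G is vertex-transitive.

Yes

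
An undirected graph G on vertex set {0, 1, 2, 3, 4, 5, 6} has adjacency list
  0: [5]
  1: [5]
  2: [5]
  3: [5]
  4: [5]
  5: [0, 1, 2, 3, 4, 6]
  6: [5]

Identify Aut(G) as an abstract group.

Vertex 5 has degree 6 and every other vertex has degree 1, so G is the star K_{1,6} with centre 5. The 6 leaves are pairwise interchangeable while the centre is fixed, giving Aut(G) = S_6.

S_6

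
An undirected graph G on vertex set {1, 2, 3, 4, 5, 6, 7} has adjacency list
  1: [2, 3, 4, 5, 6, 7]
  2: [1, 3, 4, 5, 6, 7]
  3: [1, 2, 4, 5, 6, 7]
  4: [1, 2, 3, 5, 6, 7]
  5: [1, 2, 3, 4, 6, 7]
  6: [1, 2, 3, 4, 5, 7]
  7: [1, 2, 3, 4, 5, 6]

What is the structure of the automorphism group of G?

All 7 vertices are pairwise adjacent: G = K_7. Any permutation of the 7 vertices preserves K_7, so Aut(K_7) = S_7 of order 7! = 5040.

S_7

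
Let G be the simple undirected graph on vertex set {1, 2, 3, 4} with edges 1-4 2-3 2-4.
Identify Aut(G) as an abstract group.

the cyclic group of order 2

The degree sequence is [1, 2, 1, 2]; the two degree-1 vertices 1 and 3 are the ends of a path, so G = P_4. The only nontrivial automorphism of a path is the end-to-end reflection, so Aut(G) ≅ Z_2.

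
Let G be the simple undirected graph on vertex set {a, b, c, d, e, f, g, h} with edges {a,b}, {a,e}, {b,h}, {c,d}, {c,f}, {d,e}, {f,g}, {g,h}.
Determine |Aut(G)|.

16

Every vertex has degree 2 and the graph is connected, so G is the 8-cycle C_8. C_8 has 8 rotations and 8 reflections, so Aut(C_8) ≅ D_8 of order 16.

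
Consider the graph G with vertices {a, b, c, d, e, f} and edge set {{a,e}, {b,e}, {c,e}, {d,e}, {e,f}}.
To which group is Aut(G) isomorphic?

Vertex e has degree 5 and every other vertex has degree 1, so G is the star K_{1,5} with centre e. The 5 leaves are pairwise interchangeable while the centre is fixed, giving Aut(G) = S_5.

S_5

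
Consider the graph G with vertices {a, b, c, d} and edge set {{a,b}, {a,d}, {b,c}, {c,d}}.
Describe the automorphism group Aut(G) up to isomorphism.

G is 2-regular and bipartite with parts {a, c} and {b, d} (each part is independent and every cross-pair is an edge), so G = K_{2,2}. Each part can be permuted independently (S_2 × S_2) and the two equal-size parts can also be swapped, giving (S_2 × S_2) ⋊ Z_2 of order 2·(2!)² = 8.

(S_2 × S_2) ⋊ Z_2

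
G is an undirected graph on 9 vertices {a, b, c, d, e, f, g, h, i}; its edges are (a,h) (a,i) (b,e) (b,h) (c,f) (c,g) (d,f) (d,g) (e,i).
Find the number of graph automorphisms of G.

G has two connected components, {a, b, e, h, i} and {c, d, f, g}; each is 2-regular, so G = C_5 ⊔ C_4. No automorphism exchanges components of different sizes, hence Aut(G) is the direct product D_4 × D_5, order 80.

80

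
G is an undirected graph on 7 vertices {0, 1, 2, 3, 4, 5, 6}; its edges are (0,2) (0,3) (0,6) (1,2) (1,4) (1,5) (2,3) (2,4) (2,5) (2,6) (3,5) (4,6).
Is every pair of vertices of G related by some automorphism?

No

Vertex 2 is the only vertex of degree 6, so every automorphism fixes it; G is not vertex-transitive.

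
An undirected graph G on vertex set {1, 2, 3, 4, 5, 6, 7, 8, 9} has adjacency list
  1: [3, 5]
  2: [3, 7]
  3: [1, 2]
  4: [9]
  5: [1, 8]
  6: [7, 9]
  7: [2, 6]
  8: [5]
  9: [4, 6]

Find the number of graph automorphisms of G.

2

The degree sequence is [2, 2, 2, 1, 2, 2, 2, 1, 2]; the two degree-1 vertices 4 and 8 are the ends of a path, so G = P_9. The only nontrivial automorphism of a path is the end-to-end reflection, so Aut(G) ≅ Z_2.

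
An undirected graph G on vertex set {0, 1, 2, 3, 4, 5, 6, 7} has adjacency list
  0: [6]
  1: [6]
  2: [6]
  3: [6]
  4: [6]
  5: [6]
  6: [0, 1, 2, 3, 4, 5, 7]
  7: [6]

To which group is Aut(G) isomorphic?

Vertex 6 has degree 7 and every other vertex has degree 1, so G is the star K_{1,7} with centre 6. The 7 leaves are pairwise interchangeable while the centre is fixed, giving Aut(G) = S_7.

the symmetric group on 7 letters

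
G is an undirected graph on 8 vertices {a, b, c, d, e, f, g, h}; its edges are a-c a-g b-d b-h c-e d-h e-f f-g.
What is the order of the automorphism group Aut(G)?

G has two connected components, {a, c, e, f, g} and {b, d, h}; each is 2-regular, so G = C_5 ⊔ C_3. The components are non-isomorphic (different sizes), so Aut(G) = Aut(C_5) × Aut(C_3) = D_5 × D_3 of order 10·6 = 60.

60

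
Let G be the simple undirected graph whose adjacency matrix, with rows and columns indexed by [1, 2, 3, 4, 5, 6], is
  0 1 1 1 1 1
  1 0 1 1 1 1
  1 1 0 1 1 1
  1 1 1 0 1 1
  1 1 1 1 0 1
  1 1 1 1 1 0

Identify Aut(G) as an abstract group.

the symmetric group on 6 letters

Every vertex has degree 5, so G is the complete graph K_6. Every bijection on the vertex set is an automorphism of K_6; hence Aut(K_6) ≅ S_6, order 720.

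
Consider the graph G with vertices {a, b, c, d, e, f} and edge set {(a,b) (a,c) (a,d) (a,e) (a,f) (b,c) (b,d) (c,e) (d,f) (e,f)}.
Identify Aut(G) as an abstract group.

the dihedral group of order 10

Vertex a is the unique vertex of degree 5; the remaining 5 vertices each have degree 3 and induce a cycle, so G is the wheel on 6 vertices with hub a. With the hub fixed, the remaining symmetry is that of the rim cycle C_5, giving the dihedral group D_5.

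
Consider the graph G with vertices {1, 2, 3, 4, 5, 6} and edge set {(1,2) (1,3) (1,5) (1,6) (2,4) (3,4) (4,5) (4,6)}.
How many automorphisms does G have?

48

The vertices split by degree into {1, 4} (degree 4) and {2, 3, 5, 6} (degree 2); every edge runs between the two parts, so G is the complete bipartite graph K_{2,4}. Automorphisms preserve the bipartition setwise (since the parts differ in size) and act as S_4 × S_2 within it; |Aut| = 48.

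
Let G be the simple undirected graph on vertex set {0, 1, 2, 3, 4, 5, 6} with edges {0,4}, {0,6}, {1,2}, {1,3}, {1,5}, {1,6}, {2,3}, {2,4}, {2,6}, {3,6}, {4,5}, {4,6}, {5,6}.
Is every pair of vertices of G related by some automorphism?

No

Vertex 0 is the only vertex of degree 2, so every automorphism fixes it; G is not vertex-transitive.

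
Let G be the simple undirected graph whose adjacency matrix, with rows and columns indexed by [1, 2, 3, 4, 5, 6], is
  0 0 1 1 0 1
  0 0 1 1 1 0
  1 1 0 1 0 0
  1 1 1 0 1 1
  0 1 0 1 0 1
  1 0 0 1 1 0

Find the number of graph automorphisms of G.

10

Vertex 4 is the unique vertex of degree 5; the remaining 5 vertices each have degree 3 and induce a cycle, so G is the wheel on 6 vertices with hub 4. Every automorphism fixes the hub and acts on the rim 5-cycle, so Aut(G) ≅ Aut(C_5) = D_5 of order 10.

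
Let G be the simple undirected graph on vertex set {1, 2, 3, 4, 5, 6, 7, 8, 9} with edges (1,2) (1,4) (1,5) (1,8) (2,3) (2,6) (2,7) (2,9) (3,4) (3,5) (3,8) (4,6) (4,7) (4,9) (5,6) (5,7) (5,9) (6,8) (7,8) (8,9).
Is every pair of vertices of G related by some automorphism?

No

Automorphisms preserve degree, but G has vertices of degree 4 and vertices of degree 5; no automorphism maps one to the other, so G is not vertex-transitive.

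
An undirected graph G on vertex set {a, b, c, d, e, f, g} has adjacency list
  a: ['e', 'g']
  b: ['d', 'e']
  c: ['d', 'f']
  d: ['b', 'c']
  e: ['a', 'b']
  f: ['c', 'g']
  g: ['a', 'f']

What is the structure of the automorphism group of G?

D_7

Every vertex has degree 2 and the graph is connected, so G is the 7-cycle C_7. The automorphisms of the 7-cycle are exactly the symmetries of a regular 7-gon: the dihedral group D_7, |D_7| = 14.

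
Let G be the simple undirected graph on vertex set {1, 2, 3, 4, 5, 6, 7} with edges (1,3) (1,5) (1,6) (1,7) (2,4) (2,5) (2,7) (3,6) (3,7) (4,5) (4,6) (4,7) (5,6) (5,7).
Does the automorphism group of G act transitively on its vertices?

Automorphisms preserve degree, but G has vertices of degree 3 and vertices of degree 5; no automorphism maps one to the other, so G is not vertex-transitive.

No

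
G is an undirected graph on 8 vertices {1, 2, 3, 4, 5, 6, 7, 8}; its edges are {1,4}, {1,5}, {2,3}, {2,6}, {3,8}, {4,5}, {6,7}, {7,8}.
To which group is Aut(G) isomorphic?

G has two connected components, {2, 3, 6, 7, 8} and {1, 4, 5}; each is 2-regular, so G = C_5 ⊔ C_3. No automorphism exchanges components of different sizes, hence Aut(G) is the direct product D_5 × D_3, order 60.

D_5 × D_3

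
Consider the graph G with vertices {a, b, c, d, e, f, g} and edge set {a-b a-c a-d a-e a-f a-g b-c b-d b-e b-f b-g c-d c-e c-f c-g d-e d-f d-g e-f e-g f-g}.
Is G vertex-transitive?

Yes

All 7 vertices are pairwise adjacent: G = K_7. Any permutation of the 7 vertices preserves K_7, so Aut(K_7) = S_7 of order 7! = 5040. Under this action every vertex can be carried to every other, so G is vertex-transitive.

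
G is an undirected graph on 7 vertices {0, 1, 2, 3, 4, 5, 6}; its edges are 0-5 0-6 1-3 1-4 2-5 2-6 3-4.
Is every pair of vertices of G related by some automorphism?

No

G has two connected components, {0, 2, 5, 6} and {1, 3, 4}; each is 2-regular, so G = C_4 ⊔ C_3. The orbit of 0 under Aut(G) is {0, 2, 5, 6}, which does not contain 1, so G is not vertex-transitive.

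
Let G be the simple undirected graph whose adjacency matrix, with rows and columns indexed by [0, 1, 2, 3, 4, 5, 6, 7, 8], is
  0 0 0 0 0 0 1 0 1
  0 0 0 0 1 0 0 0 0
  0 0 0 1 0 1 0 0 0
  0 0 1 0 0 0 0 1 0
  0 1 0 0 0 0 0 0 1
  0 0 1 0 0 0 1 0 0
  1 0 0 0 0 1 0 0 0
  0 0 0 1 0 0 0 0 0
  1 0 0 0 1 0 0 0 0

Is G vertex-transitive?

Automorphisms preserve degree, but G has vertices of degree 1 and vertices of degree 2; no automorphism maps one to the other, so G is not vertex-transitive.

No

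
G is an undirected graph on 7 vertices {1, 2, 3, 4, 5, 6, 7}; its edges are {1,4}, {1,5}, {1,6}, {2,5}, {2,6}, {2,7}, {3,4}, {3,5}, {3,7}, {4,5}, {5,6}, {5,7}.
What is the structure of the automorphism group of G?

D_6

Vertex 5 is the unique vertex of degree 6; the remaining 6 vertices each have degree 3 and induce a cycle, so G is the wheel on 7 vertices with hub 5. With the hub fixed, the remaining symmetry is that of the rim cycle C_6, giving the dihedral group D_6.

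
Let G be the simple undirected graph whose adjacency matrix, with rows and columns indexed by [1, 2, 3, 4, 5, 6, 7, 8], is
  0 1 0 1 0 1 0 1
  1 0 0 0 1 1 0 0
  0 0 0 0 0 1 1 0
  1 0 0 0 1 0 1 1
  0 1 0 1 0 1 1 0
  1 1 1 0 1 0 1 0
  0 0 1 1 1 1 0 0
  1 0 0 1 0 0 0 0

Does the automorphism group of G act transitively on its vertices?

No

Vertex 2 is the only vertex of degree 3, so every automorphism fixes it; G is not vertex-transitive.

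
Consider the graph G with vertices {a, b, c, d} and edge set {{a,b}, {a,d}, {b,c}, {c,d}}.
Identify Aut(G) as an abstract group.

(S_2 × S_2) ⋊ Z_2

G is 2-regular and bipartite with parts {b, d} and {a, c} (each part is independent and every cross-pair is an edge), so G = K_{2,2}. Aut(K_{2,2}) is the wreath product S_2 ≀ Z_2: permute within each part, then optionally swap the parts; |Aut| = 2·(2!)² = 8.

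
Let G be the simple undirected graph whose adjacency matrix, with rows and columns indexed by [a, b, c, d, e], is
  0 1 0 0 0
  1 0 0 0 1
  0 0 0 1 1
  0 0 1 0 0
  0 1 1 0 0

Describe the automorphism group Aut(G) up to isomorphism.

Z_2

The degree sequence is [1, 2, 2, 1, 2]; the two degree-1 vertices a and d are the ends of a path, so G = P_5. A path has exactly one nontrivial symmetry — reversal — giving Aut(G) of order 2.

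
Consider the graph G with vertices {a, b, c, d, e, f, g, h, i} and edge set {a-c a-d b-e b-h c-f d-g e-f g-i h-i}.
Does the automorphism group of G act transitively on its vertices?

Yes

Every vertex has degree 2 and the graph is connected, so G is the 9-cycle C_9. C_9 has 9 rotations and 9 reflections, so Aut(C_9) ≅ D_9 of order 18. This group acts transitively on the 9 vertices.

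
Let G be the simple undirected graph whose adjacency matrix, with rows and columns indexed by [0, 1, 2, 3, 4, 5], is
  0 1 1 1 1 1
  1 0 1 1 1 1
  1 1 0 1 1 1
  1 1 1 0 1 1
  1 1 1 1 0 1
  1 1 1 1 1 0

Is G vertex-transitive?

Yes

All 6 vertices are pairwise adjacent: G = K_6. Any permutation of the 6 vertices preserves K_6, so Aut(K_6) = S_6 of order 6! = 720. Under this action every vertex can be carried to every other, so G is vertex-transitive.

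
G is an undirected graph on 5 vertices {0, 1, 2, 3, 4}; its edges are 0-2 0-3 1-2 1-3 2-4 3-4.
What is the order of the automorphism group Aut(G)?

12

The vertices split by degree into {2, 3} (degree 3) and {0, 1, 4} (degree 2); every edge runs between the two parts, so G is the complete bipartite graph K_{2,3}. Automorphisms preserve the bipartition setwise (since the parts differ in size) and act as S_3 × S_2 within it; |Aut| = 12.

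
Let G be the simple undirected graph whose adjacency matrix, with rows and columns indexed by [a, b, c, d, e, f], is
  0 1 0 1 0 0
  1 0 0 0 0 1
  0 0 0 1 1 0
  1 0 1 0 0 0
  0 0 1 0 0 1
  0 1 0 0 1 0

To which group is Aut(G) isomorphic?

D_6

G is 2-regular and connected on 6 vertices, i.e. the cycle C_6. C_6 has 6 rotations and 6 reflections, so Aut(C_6) ≅ D_6 of order 12.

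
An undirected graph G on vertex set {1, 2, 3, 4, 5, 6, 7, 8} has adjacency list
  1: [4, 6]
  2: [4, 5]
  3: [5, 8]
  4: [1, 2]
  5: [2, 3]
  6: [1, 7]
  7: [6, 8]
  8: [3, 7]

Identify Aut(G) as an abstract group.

the dihedral group of order 16

G is 2-regular and connected on 8 vertices, i.e. the cycle C_8. C_8 has 8 rotations and 8 reflections, so Aut(C_8) ≅ D_8 of order 16.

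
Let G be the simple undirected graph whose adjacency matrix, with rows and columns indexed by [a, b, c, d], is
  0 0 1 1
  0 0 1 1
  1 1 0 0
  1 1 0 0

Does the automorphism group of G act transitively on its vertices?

Yes

G is 2-regular and bipartite on 2^2 = 4 vertices with girth 4; it is the hypercube graph Q_2. The symmetry group of the 2-cube is the hyperoctahedral group B_2 = Z_2 ≀ S_2, of order 2^2·2! = 8. Under this action every vertex can be carried to every other, so G is vertex-transitive.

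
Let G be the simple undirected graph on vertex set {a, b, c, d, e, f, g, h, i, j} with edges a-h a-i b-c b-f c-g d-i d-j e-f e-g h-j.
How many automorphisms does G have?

G has two connected components, {a, d, h, i, j} and {b, c, e, f, g}; each is 2-regular, so G = C_5 ⊔ C_5. With two isomorphic components, Aut(G) = Aut(C_5) ≀ S_2 = (D_5 × D_5) ⋊ Z_2: permute each cycle by D_5, then optionally swap the two cycles. Order 2·(2·5)² = 200.

200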